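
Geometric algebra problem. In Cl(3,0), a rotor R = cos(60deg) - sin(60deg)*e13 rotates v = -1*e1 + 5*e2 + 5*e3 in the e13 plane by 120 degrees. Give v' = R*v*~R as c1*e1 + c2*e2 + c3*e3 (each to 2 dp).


Rotor R = cos(60deg) - sin(60deg)*e13
Rotation angle theta = 2 * 60 = 120 degrees in the e13 plane (e1 -> e3).
The component perpendicular to the plane (e2) is invariant: v'_2 = v2 = 5.00
cos(120deg) = -0.5000, sin(120deg) = 0.8660
v'_1 = v1*cos(theta) - v3*sin(theta) = -1*(-0.5000) - 5*0.8660 = -3.83
v'_3 = v1*sin(theta) + v3*cos(theta) = -1*0.8660 + 5*(-0.5000) = -3.37
v' = -3.83*e1 + 5.00*e2 - 3.37*e3


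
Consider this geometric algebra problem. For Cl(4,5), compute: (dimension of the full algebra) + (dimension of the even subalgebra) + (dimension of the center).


n = 4 + 5 = 9
Total dim = 2^9 = 512
Even subalgebra dim = 2^8 = 256
n is odd, so center dim = 2
Sum = 512 + 256 + 2 = 770


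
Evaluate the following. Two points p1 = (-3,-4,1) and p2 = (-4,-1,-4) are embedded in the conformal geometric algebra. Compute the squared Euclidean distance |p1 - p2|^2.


p1 - p2 = (1, -3, 5)
|p1 - p2|^2 = 1^2 + (-3)^2 + 5^2
= 1 + 9 + 25
= 35


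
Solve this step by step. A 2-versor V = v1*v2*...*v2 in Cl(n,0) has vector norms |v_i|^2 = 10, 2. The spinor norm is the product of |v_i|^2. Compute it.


Spinor norm N(V) = |v1|^2 * |v2|^2 * ... * |v2|^2
= 10 * 2
Running product: 10, 20
N(V) = 20


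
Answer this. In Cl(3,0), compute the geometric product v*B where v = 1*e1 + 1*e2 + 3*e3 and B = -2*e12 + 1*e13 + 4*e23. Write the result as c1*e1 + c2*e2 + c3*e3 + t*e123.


vB has grade-1 (vector) and grade-3 (trivector) parts: vB = (v _| B) + (v ^ B).
Vector part <vB>_1:
  e1: -v2*b12 - v3*b13 = -(1)*(-2) - (3)*(1) = -1
  e2: v1*b12 - v3*b23 = (1)*(-2) - (3)*(4) = -14
  e3: v1*b13 + v2*b23 = (1)*(1) + (1)*(4) = 5
Trivector part <vB>_3:
  e123: v1*b23 - v2*b13 + v3*b12 = (1)*(4) - (1)*(1) + (3)*(-2) = -3
vB = -1*e1 - 14*e2 + 5*e3 - 3*e123


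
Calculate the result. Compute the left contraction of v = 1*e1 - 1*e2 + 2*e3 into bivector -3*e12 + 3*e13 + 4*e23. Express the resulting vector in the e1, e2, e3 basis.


Left contraction v _| B = <vB>_1 (grade-1 part of the geometric product vB).
Using e1_|e12 = e2, e2_|e12 = -e1, e1_|e13 = e3, e3_|e13 = -e1, e2_|e23 = e3, e3_|e23 = -e2:
e1 coeff: -v2*b12 - v3*b13 = -(-1)*(-3) - (2)*(3) = -9
e2 coeff: v1*b12 - v3*b23 = (1)*(-3) - (2)*(4) = -11
e3 coeff: v1*b13 + v2*b23 = (1)*(3) + (-1)*(4) = -1
v _| B = -9*e1 - 11*e2 - 1*e3


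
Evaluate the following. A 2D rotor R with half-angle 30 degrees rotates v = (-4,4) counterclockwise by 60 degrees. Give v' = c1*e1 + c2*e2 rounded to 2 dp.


Rotor R = cos(30deg) - sin(30deg)*e12
Rotation angle theta = 2 * 30 = 60 degrees
v' = R*v*~R rotates v by theta.
cos(60deg) = 0.5000, sin(60deg) = 0.8660
v'_1 = -4*cos(60deg) - 4*sin(60deg)
= -4*0.5000 - 4*0.8660
= -5.46
v'_2 = -4*sin(60deg) + 4*cos(60deg)
= -4*0.8660 + 4*0.5000
= -1.46
v' = -5.46*e1 - 1.46*e2


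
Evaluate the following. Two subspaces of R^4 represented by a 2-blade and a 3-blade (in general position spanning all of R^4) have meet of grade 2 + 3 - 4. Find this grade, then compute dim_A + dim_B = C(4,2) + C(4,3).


Meet grade = grade(A) + grade(B) - n
= 2 + 3 - 4 = 1
C(4,2) = 6
C(4,3) = 4
dim_A + dim_B = 6 + 4 = 10


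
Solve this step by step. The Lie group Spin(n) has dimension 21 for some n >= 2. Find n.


dim Spin(n) = dim so(n) = n(n-1)/2.
Solve n(n-1)/2 = 21, i.e. n^2 - n - 42 = 0.
Discriminant = 1 + 8*21 = 169
n = (1 + sqrt(169))/2 = (1 + 13)/2 = 7


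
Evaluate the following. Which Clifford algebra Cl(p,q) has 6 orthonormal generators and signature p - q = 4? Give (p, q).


We need p + q = 6 and p - q = 4.
Adding: 2p = 6 + 4 = 10, so p = 5.
Then q = 6 - 5 = 1.
(p, q) = (5, 1)


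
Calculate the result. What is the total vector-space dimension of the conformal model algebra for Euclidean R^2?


The conformal model of R^2 uses Cl(3,1): the 2 Euclidean generators plus two extra orthogonal generators e+ (e+^2 = +1) and e- (e-^2 = -1), from which the null vectors e0, einf are built.
Number of generators m = 2 + 2 = 4.
dim Cl(p,q) = 2^m = 2^4 = 16


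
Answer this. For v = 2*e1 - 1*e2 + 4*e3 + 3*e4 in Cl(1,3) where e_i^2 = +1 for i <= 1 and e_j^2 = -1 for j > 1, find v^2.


v^2 = sum of c_i^2 * e_i^2
Positive signature terms (e_i^2 = +1): 2^2 = 4
Negative signature terms (e_j^2 = -1): (-1)^2 + 4^2 + 3^2 = 26
v^2 = 4 - 26 = -22


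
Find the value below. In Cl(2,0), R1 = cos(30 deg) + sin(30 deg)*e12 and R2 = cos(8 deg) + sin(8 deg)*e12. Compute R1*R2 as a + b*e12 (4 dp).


Same-plane rotors commute and their half-angles add:
R1*R2 = cos(a1 + a2) + sin(a1 + a2)*e12.
a1 + a2 = 30 + 8 = 38 deg
cos(38 deg) = 0.7880
sin(38 deg) = 0.6157
R1*R2 = 0.7880 + 0.6157*e12


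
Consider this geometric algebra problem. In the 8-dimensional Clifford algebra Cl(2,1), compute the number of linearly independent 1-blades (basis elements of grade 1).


Number of grade-k basis blades in Cl(p,q) with n = p + q is C(n, k).
n = 2 + 1 = 3
C(3, 1) = 3! / (1! * 2!)
= 6 / (1 * 2)
= 3


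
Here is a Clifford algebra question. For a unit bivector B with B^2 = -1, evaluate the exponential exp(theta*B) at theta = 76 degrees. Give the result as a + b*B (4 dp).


For a unit bivector B with B^2 = -1, the exponential series gives
e^(theta*B) = cos(theta) + sin(theta)*B (the GA analogue of Euler's formula).
theta = 76 degrees = 1.32645 rad
cos(76 deg) = 0.2419
sin(76 deg) = 0.9703
exp(theta*B) = 0.2419 + 0.9703*B


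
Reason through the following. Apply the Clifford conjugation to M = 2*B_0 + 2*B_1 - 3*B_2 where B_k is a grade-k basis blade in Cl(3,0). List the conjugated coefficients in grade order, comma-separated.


Clifford conjugate sign for grade k: (-1)^(k(k+1)/2)
Grade 0: (-1)^(0*1/2) = (-1)^0 = 1, coeff 2 -> 2
Grade 1: (-1)^(1*2/2) = (-1)^1 = -1, coeff 2 -> -2
Grade 2: (-1)^(2*3/2) = (-1)^3 = -1, coeff -3 -> 3
Conjugated coefficients: 2, -2, 3


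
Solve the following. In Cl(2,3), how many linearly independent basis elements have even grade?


Even subalgebra dimension = 2^(n-1)
n = 2 + 3 = 5
2^(5 - 1) = 2^4 = 16
Verification: sum of C(5,k) for even k = 1 + 10 + 5 = 16
Result = 16


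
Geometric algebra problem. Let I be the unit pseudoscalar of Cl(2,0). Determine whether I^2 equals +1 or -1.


The pseudoscalar I = e1...e_n (product of all n generators) of Cl(p,q) satisfies I^2 = (-1)^(q + n(n-1)/2).
p = 2, q = 0, n = p + q = 2
n(n-1)/2 = 2 * 1 / 2 = 1
Exponent = q + n(n-1)/2 = 0 + 1 = 1
I^2 = (-1)^1 = -1


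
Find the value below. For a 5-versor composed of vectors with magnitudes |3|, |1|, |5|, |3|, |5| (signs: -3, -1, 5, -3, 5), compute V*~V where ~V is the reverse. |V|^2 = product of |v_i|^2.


Each vector v_i has |v_i|^2 = s_i^2
Squared scales: (-3)^2 = 9, (-1)^2 = 1, 5^2 = 25, (-3)^2 = 9, 5^2 = 25
|V|^2 = 9 * 1 * 25 * 9 * 25
= 50625


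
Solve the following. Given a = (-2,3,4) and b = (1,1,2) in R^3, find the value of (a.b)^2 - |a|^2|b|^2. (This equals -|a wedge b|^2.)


a . b = (-2)*1 + 3*1 + 4*2
= -2 + 3 + 8 = 9
|a|^2 = (-2)^2 + 3^2 + 4^2 = 29
|b|^2 = 1^2 + 1^2 + 2^2 = 6
(a.b)^2 = 9^2 = 81
|a|^2 * |b|^2 = 29 * 6 = 174
Result = 81 - 174 = -93


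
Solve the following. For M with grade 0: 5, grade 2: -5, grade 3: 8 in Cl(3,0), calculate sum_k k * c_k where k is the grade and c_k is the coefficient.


Grade-weighted sum = sum of grade_k * coefficient_k
0*5 = 0
2*(-5) = -10
3*8 = 24
Total = 0 + (-10) + 24 = 14


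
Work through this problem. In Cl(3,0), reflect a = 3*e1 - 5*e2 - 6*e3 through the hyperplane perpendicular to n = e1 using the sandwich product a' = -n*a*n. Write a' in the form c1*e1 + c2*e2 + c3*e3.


Reflection formula: a' = -n*a*n, with n = e1 (unit vector, n^2 = 1).
For reflection through hyperplane perp to e1:
The component along e1 flips sign, others stay.
a = (3, -5, -6)
a' = (-3, -5, -6)
a' = -3*e1 - 5*e2 - 6*e3


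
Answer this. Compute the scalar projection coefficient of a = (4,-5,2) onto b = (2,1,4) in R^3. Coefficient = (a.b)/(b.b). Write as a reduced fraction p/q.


Projection coefficient = (a . b) / (b . b)
a . b = 4*2 + (-5)*1 + 2*4
= 8 + (-5) + 8 = 11
b . b = 2^2 + 1^2 + 4^2
= 4 + 1 + 16 = 21
Coefficient = 11/21
In lowest terms: 11/21


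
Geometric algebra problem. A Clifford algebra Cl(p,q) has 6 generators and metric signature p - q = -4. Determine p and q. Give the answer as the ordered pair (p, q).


We need p + q = 6 and p - q = -4.
Adding: 2p = 6 + (-4) = 2, so p = 1.
Then q = 6 - 1 = 5.
(p, q) = (1, 5)


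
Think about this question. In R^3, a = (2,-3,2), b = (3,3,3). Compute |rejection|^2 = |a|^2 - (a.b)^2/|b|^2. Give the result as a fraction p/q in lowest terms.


|a|^2 = 2^2 + (-3)^2 + 2^2 = 17
|b|^2 = 3^2 + 3^2 + 3^2 = 27
a . b = 2*3 + (-3)*3 + 2*3 = 3
(a.b)^2 = 3^2 = 9
|rej|^2 = 17 - 9/27
= (459 - 9)/27
= 450/27
In lowest terms: 50/3


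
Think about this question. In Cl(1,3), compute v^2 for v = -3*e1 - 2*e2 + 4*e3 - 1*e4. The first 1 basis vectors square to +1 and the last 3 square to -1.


v^2 = sum of c_i^2 * e_i^2
Positive signature terms (e_i^2 = +1): (-3)^2 = 9
Negative signature terms (e_j^2 = -1): (-2)^2 + 4^2 + (-1)^2 = 21
v^2 = 9 - 21 = -12


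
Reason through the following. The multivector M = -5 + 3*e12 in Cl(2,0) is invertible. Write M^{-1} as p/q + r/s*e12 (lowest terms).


M = -5 + 3*e12, where e12^2 = -1.
Since M commutes with its reverse ~M = a - b*e12, M * ~M = a^2 - b^2*e12^2 = a^2 + b^2.
So M^{-1} = ~M / (a^2 + b^2) = (a - b*e12)/(a^2 + b^2).
a^2 + b^2 = 25 + 9 = 34
Scalar part = -5/34 = -5/34
Bivector coeff = -3/34 = -3/34
M^{-1} = -5/34 - 3/34*e12


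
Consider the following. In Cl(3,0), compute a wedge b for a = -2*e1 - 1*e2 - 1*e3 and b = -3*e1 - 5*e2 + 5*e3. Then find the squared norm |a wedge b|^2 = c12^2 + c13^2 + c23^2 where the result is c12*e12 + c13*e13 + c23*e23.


a wedge b = (a1*b2 - a2*b1)*e12 + (a1*b3 - a3*b1)*e13 + (a2*b3 - a3*b2)*e23
e12 coeff: (-2)*(-5) - (-1)*(-3) = 10 - 3 = 7
e13 coeff: (-2)*5 - (-1)*(-3) = -10 - 3 = -13
e23 coeff: (-1)*5 - (-1)*(-5) = -5 - 5 = -10
|a wedge b|^2 = 7^2 + (-13)^2 + (-10)^2
= 49 + 169 + 100
= 318


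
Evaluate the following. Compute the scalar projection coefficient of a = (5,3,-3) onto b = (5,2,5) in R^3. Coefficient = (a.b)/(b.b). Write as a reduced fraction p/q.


Projection coefficient = (a . b) / (b . b)
a . b = 5*5 + 3*2 + (-3)*5
= 25 + 6 + (-15) = 16
b . b = 5^2 + 2^2 + 5^2
= 25 + 4 + 25 = 54
Coefficient = 16/54
In lowest terms: 8/27


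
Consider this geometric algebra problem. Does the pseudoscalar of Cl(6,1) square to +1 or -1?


The pseudoscalar I = e1...e_n (product of all n generators) of Cl(p,q) satisfies I^2 = (-1)^(q + n(n-1)/2).
p = 6, q = 1, n = p + q = 7
n(n-1)/2 = 7 * 6 / 2 = 21
Exponent = q + n(n-1)/2 = 1 + 21 = 22
I^2 = (-1)^22 = +1


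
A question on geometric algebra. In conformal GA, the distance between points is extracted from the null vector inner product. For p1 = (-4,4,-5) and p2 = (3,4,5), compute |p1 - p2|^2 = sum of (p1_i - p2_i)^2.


p1 - p2 = (-7, 0, -10)
|p1 - p2|^2 = (-7)^2 + 0^2 + (-10)^2
= 49 + 0 + 100
= 149


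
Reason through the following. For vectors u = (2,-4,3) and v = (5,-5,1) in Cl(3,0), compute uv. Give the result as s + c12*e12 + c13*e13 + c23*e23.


In Cl(3,0): e_i^2 = 1, e_ie_j = -e_je_i for i != j.
Scalar part = u . v = 2*5 + (-4)*(-5) + 3*1
= 10 + 20 + 3 = 33
e12 coeff = 2*(-5) - (-4)*5 = -10 - (-20) = 10
e13 coeff = 2*1 - 3*5 = 2 - 15 = -13
e23 coeff = (-4)*1 - 3*(-5) = -4 - (-15) = 11
uv = 33 + 10*e12 - 13*e13 + 11*e23


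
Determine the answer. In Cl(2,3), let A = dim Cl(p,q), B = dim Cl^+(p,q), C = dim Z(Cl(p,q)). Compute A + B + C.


n = 2 + 3 = 5
Total dim = 2^5 = 32
Even subalgebra dim = 2^4 = 16
n is odd, so center dim = 2
Sum = 32 + 16 + 2 = 50


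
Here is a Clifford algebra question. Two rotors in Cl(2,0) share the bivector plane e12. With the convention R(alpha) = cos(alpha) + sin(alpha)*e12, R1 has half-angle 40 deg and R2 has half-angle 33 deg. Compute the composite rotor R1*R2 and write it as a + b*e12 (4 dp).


Same-plane rotors commute and their half-angles add:
R1*R2 = cos(a1 + a2) + sin(a1 + a2)*e12.
a1 + a2 = 40 + 33 = 73 deg
cos(73 deg) = 0.2924
sin(73 deg) = 0.9563
R1*R2 = 0.2924 + 0.9563*e12


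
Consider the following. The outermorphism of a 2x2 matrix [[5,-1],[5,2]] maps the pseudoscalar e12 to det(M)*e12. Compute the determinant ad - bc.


The outermorphism of a linear map f sends e1^e2 to f(e1)^f(e2).
f(e1) = 5*e1 + 5*e2
f(e2) = -1*e1 + 2*e2
f(e1) ^ f(e2) = (5*e1 + 5*e2) ^ (-1*e1 + 2*e2)
= 5*2*e12 + 5*(-1)*e21
= (10 - (-5))*e12
= 15*e12
Coefficient = 15


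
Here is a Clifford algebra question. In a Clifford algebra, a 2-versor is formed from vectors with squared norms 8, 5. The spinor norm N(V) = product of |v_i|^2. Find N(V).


Spinor norm N(V) = |v1|^2 * |v2|^2 * ... * |v2|^2
= 8 * 5
Running product: 8, 40
N(V) = 40


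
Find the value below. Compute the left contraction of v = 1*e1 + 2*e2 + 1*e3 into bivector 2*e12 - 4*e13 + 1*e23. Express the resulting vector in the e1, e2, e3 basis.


Left contraction v _| B = <vB>_1 (grade-1 part of the geometric product vB).
Using e1_|e12 = e2, e2_|e12 = -e1, e1_|e13 = e3, e3_|e13 = -e1, e2_|e23 = e3, e3_|e23 = -e2:
e1 coeff: -v2*b12 - v3*b13 = -(2)*(2) - (1)*(-4) = 0
e2 coeff: v1*b12 - v3*b23 = (1)*(2) - (1)*(1) = 1
e3 coeff: v1*b13 + v2*b23 = (1)*(-4) + (2)*(1) = -2
v _| B = 0*e1 + 1*e2 - 2*e3


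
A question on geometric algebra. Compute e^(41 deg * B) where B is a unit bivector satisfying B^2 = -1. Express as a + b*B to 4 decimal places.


For a unit bivector B with B^2 = -1, the exponential series gives
e^(theta*B) = cos(theta) + sin(theta)*B (the GA analogue of Euler's formula).
theta = 41 degrees = 0.715585 rad
cos(41 deg) = 0.7547
sin(41 deg) = 0.6561
exp(theta*B) = 0.7547 + 0.6561*B


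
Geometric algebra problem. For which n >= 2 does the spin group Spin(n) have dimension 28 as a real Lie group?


dim Spin(n) = dim so(n) = n(n-1)/2.
Solve n(n-1)/2 = 28, i.e. n^2 - n - 56 = 0.
Discriminant = 1 + 8*28 = 225
n = (1 + sqrt(225))/2 = (1 + 15)/2 = 8


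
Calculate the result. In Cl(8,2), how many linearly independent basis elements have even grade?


Even subalgebra dimension = 2^(n-1)
n = 8 + 2 = 10
2^(10 - 1) = 2^9 = 512
Verification: sum of C(10,k) for even k = 1 + 45 + 210 + 210 + 45 + 1 = 512
Result = 512


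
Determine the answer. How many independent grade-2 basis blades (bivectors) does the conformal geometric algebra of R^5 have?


The conformal model of R^5 uses Cl(6,1) with m = 5 + 2 = 7 generators.
Number of grade-2 blades = C(m, 2) = C(7, 2)
= 7*6/2 = 21


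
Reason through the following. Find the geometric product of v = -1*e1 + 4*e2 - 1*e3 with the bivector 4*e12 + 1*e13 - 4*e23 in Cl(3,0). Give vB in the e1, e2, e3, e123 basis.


vB has grade-1 (vector) and grade-3 (trivector) parts: vB = (v _| B) + (v ^ B).
Vector part <vB>_1:
  e1: -v2*b12 - v3*b13 = -(4)*(4) - (-1)*(1) = -15
  e2: v1*b12 - v3*b23 = (-1)*(4) - (-1)*(-4) = -8
  e3: v1*b13 + v2*b23 = (-1)*(1) + (4)*(-4) = -17
Trivector part <vB>_3:
  e123: v1*b23 - v2*b13 + v3*b12 = (-1)*(-4) - (4)*(1) + (-1)*(4) = -4
vB = -15*e1 - 8*e2 - 17*e3 - 4*e123


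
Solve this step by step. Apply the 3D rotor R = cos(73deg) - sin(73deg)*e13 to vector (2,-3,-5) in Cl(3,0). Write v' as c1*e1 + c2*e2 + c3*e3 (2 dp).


Rotor R = cos(73deg) - sin(73deg)*e13
Rotation angle theta = 2 * 73 = 146 degrees in the e13 plane (e1 -> e3).
The component perpendicular to the plane (e2) is invariant: v'_2 = v2 = -3.00
cos(146deg) = -0.8290, sin(146deg) = 0.5592
v'_1 = v1*cos(theta) - v3*sin(theta) = 2*(-0.8290) - (-5)*0.5592 = 1.14
v'_3 = v1*sin(theta) + v3*cos(theta) = 2*0.5592 + (-5)*(-0.8290) = 5.26
v' = 1.14*e1 - 3.00*e2 + 5.26*e3


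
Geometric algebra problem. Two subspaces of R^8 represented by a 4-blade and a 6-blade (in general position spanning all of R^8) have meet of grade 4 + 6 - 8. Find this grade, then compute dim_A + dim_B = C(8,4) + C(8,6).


Meet grade = grade(A) + grade(B) - n
= 4 + 6 - 8 = 2
C(8,4) = 70
C(8,6) = 28
dim_A + dim_B = 70 + 28 = 98


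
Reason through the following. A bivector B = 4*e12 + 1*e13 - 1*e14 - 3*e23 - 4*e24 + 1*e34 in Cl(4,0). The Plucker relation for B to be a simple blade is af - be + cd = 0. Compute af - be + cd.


Plucker relation: af - be + cd
a*f = 4*1 = 4
b*e = 1*(-4) = -4
c*d = (-1)*(-3) = 3
af - be + cd = 4 - (-4) + 3
= 11


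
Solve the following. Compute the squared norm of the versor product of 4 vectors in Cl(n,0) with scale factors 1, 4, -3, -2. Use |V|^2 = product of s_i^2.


Each vector v_i has |v_i|^2 = s_i^2
Squared scales: 1^2 = 1, 4^2 = 16, (-3)^2 = 9, (-2)^2 = 4
|V|^2 = 1 * 16 * 9 * 4
= 576


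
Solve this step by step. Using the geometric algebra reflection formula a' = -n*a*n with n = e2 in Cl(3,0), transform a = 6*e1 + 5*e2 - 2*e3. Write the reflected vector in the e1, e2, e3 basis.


Reflection formula: a' = -n*a*n, with n = e2 (unit vector, n^2 = 1).
For reflection through hyperplane perp to e2:
The component along e2 flips sign, others stay.
a = (6, 5, -2)
a' = (6, -5, -2)
a' = 6*e1 - 5*e2 - 2*e3


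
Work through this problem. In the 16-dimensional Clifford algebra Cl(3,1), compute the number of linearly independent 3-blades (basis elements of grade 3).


Number of grade-k basis blades in Cl(p,q) with n = p + q is C(n, k).
n = 3 + 1 = 4
C(4, 3) = 4! / (3! * 1!)
= 24 / (6 * 1)
= 4


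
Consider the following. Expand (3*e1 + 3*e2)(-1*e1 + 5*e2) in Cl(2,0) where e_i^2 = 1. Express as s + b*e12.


Expand: (3*e1 + 3*e2)(-1*e1 + 5*e2)
= 3*(-1)*e1e1 + 3*5*e1e2 + 3*(-1)*e2e1 + 3*5*e2e2
Using e1^2 = e2^2 = 1, e2e1 = -e1e2:
Scalar part s = 3*(-1) + 3*5 = -3 + 15 = 12
Bivector part b = 3*5 - 3*(-1) = 15 - (-3) = 18
uv = 12 + 18*e12


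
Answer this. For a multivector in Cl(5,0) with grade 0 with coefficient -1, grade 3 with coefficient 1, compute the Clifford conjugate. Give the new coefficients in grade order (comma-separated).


Clifford conjugate sign for grade k: (-1)^(k(k+1)/2)
Grade 0: (-1)^(0*1/2) = (-1)^0 = 1, coeff -1 -> -1
Grade 3: (-1)^(3*4/2) = (-1)^6 = 1, coeff 1 -> 1
Conjugated coefficients: -1, 1


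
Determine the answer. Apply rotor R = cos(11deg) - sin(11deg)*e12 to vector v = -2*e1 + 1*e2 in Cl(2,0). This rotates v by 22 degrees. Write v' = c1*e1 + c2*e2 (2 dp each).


Rotor R = cos(11deg) - sin(11deg)*e12
Rotation angle theta = 2 * 11 = 22 degrees
v' = R*v*~R rotates v by theta.
cos(22deg) = 0.9272, sin(22deg) = 0.3746
v'_1 = -2*cos(22deg) - 1*sin(22deg)
= -2*0.9272 - 1*0.3746
= -2.23
v'_2 = -2*sin(22deg) + 1*cos(22deg)
= -2*0.3746 + 1*0.9272
= 0.18
v' = -2.23*e1 + 0.18*e2


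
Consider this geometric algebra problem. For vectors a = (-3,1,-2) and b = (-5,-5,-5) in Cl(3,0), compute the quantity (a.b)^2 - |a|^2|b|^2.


a . b = (-3)*(-5) + 1*(-5) + (-2)*(-5)
= 15 + (-5) + 10 = 20
|a|^2 = (-3)^2 + 1^2 + (-2)^2 = 14
|b|^2 = (-5)^2 + (-5)^2 + (-5)^2 = 75
(a.b)^2 = 20^2 = 400
|a|^2 * |b|^2 = 14 * 75 = 1050
Result = 400 - 1050 = -650


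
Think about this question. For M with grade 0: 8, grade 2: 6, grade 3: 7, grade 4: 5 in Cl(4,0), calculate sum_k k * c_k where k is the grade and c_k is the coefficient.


Grade-weighted sum = sum of grade_k * coefficient_k
0*8 = 0
2*6 = 12
3*7 = 21
4*5 = 20
Total = 0 + 12 + 21 + 20 = 53


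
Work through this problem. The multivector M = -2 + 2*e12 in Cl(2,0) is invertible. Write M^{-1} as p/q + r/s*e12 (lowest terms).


M = -2 + 2*e12, where e12^2 = -1.
Since M commutes with its reverse ~M = a - b*e12, M * ~M = a^2 - b^2*e12^2 = a^2 + b^2.
So M^{-1} = ~M / (a^2 + b^2) = (a - b*e12)/(a^2 + b^2).
a^2 + b^2 = 4 + 4 = 8
Scalar part = -2/8 = -1/4
Bivector coeff = -2/8 = -1/4
M^{-1} = -1/4 - 1/4*e12


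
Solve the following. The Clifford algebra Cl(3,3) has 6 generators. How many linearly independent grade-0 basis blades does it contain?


Number of grade-k basis blades in Cl(p,q) with n = p + q is C(n, k).
n = 3 + 3 = 6
C(6, 0) = 6! / (0! * 6!)
= 720 / (1 * 720)
= 1


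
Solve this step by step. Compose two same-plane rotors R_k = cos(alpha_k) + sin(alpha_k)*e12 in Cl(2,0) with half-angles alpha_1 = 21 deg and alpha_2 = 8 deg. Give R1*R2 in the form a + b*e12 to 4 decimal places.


Same-plane rotors commute and their half-angles add:
R1*R2 = cos(a1 + a2) + sin(a1 + a2)*e12.
a1 + a2 = 21 + 8 = 29 deg
cos(29 deg) = 0.8746
sin(29 deg) = 0.4848
R1*R2 = 0.8746 + 0.4848*e12


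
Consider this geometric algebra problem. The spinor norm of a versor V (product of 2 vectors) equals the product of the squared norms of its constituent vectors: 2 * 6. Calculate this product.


Spinor norm N(V) = |v1|^2 * |v2|^2 * ... * |v2|^2
= 2 * 6
Running product: 2, 12
N(V) = 12


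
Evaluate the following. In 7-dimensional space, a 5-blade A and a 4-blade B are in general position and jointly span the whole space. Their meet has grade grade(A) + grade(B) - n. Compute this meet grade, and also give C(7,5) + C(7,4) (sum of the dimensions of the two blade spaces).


Meet grade = grade(A) + grade(B) - n
= 5 + 4 - 7 = 2
C(7,5) = 21
C(7,4) = 35
dim_A + dim_B = 21 + 35 = 56


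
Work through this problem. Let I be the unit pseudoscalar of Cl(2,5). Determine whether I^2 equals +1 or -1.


The pseudoscalar I = e1...e_n (product of all n generators) of Cl(p,q) satisfies I^2 = (-1)^(q + n(n-1)/2).
p = 2, q = 5, n = p + q = 7
n(n-1)/2 = 7 * 6 / 2 = 21
Exponent = q + n(n-1)/2 = 5 + 21 = 26
I^2 = (-1)^26 = +1


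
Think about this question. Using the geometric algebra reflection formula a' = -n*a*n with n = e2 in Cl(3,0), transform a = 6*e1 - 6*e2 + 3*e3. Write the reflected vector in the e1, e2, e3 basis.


Reflection formula: a' = -n*a*n, with n = e2 (unit vector, n^2 = 1).
For reflection through hyperplane perp to e2:
The component along e2 flips sign, others stay.
a = (6, -6, 3)
a' = (6, 6, 3)
a' = 6*e1 + 6*e2 + 3*e3


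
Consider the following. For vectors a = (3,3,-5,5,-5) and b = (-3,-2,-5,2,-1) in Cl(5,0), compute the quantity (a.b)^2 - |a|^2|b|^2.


a . b = 3*(-3) + 3*(-2) + (-5)*(-5) + 5*2 + (-5)*(-1)
= -9 + (-6) + 25 + 10 + 5 = 25
|a|^2 = 3^2 + 3^2 + (-5)^2 + 5^2 + (-5)^2 = 93
|b|^2 = (-3)^2 + (-2)^2 + (-5)^2 + 2^2 + (-1)^2 = 43
(a.b)^2 = 25^2 = 625
|a|^2 * |b|^2 = 93 * 43 = 3999
Result = 625 - 3999 = -3374


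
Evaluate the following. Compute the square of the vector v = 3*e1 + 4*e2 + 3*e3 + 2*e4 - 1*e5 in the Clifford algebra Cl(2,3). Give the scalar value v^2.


v^2 = sum of c_i^2 * e_i^2
Positive signature terms (e_i^2 = +1): 3^2 + 4^2 = 25
Negative signature terms (e_j^2 = -1): 3^2 + 2^2 + (-1)^2 = 14
v^2 = 25 - 14 = 11


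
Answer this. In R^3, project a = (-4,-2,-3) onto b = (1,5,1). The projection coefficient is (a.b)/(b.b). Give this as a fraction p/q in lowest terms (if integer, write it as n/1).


Projection coefficient = (a . b) / (b . b)
a . b = (-4)*1 + (-2)*5 + (-3)*1
= -4 + (-10) + (-3) = -17
b . b = 1^2 + 5^2 + 1^2
= 1 + 25 + 1 = 27
Coefficient = -17/27
In lowest terms: -17/27


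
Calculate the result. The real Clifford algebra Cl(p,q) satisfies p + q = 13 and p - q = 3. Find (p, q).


We need p + q = 13 and p - q = 3.
Adding: 2p = 13 + 3 = 16, so p = 8.
Then q = 13 - 8 = 5.
(p, q) = (8, 5)


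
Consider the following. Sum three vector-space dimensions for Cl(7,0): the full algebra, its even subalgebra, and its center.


n = 7 + 0 = 7
Total dim = 2^7 = 128
Even subalgebra dim = 2^6 = 64
n is odd, so center dim = 2
Sum = 128 + 64 + 2 = 194


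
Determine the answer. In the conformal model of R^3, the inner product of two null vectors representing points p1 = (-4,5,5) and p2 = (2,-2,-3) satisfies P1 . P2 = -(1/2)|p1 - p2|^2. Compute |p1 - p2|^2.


p1 - p2 = (-6, 7, 8)
|p1 - p2|^2 = (-6)^2 + 7^2 + 8^2
= 36 + 49 + 64
= 149


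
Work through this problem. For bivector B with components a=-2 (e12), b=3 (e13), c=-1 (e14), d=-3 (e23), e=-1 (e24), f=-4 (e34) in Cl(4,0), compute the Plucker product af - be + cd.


Plucker relation: af - be + cd
a*f = (-2)*(-4) = 8
b*e = 3*(-1) = -3
c*d = (-1)*(-3) = 3
af - be + cd = 8 - (-3) + 3
= 14


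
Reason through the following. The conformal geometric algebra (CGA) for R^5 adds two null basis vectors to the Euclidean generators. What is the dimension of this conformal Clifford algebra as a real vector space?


The conformal model of R^5 uses Cl(6,1): the 5 Euclidean generators plus two extra orthogonal generators e+ (e+^2 = +1) and e- (e-^2 = -1), from which the null vectors e0, einf are built.
Number of generators m = 5 + 2 = 7.
dim Cl(p,q) = 2^m = 2^7 = 128


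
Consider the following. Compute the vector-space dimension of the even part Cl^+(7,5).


Even subalgebra dimension = 2^(n-1)
n = 7 + 5 = 12
2^(12 - 1) = 2^11 = 2048
Verification: sum of C(12,k) for even k = 1 + 66 + 495 + 924 + 495 + 66 + 1 = 2048
Result = 2048


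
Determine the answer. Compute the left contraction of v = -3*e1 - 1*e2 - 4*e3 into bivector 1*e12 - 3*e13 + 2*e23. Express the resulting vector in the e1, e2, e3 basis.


Left contraction v _| B = <vB>_1 (grade-1 part of the geometric product vB).
Using e1_|e12 = e2, e2_|e12 = -e1, e1_|e13 = e3, e3_|e13 = -e1, e2_|e23 = e3, e3_|e23 = -e2:
e1 coeff: -v2*b12 - v3*b13 = -(-1)*(1) - (-4)*(-3) = -11
e2 coeff: v1*b12 - v3*b23 = (-3)*(1) - (-4)*(2) = 5
e3 coeff: v1*b13 + v2*b23 = (-3)*(-3) + (-1)*(2) = 7
v _| B = -11*e1 + 5*e2 + 7*e3


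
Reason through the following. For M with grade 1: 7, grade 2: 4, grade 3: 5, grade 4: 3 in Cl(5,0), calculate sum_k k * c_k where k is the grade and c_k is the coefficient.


Grade-weighted sum = sum of grade_k * coefficient_k
1*7 = 7
2*4 = 8
3*5 = 15
4*3 = 12
Total = 7 + 8 + 15 + 12 = 42


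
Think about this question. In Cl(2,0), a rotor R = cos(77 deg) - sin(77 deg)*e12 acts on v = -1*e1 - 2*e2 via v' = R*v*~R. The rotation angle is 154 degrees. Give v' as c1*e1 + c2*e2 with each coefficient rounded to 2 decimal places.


Rotor R = cos(77deg) - sin(77deg)*e12
Rotation angle theta = 2 * 77 = 154 degrees
v' = R*v*~R rotates v by theta.
cos(154deg) = -0.8988, sin(154deg) = 0.4384
v'_1 = -1*cos(154deg) - (-2)*sin(154deg)
= -1*(-0.8988) - (-2)*0.4384
= 1.78
v'_2 = -1*sin(154deg) + (-2)*cos(154deg)
= -1*0.4384 + (-2)*(-0.8988)
= 1.36
v' = 1.78*e1 + 1.36*e2


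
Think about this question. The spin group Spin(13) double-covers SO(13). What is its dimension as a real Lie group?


Spin(n) double-covers SO(n); both have Lie algebra so(n) of dimension n(n-1)/2.
n = 13
n(n-1) = 13 * 12 = 156
dim Spin(13) = 156/2 = 78


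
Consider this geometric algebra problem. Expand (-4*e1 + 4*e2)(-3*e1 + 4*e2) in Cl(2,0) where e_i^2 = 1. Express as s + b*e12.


Expand: (-4*e1 + 4*e2)(-3*e1 + 4*e2)
= (-4)*(-3)*e1e1 + (-4)*4*e1e2 + 4*(-3)*e2e1 + 4*4*e2e2
Using e1^2 = e2^2 = 1, e2e1 = -e1e2:
Scalar part s = (-4)*(-3) + 4*4 = 12 + 16 = 28
Bivector part b = (-4)*4 - 4*(-3) = -16 - (-12) = -4
uv = 28 - 4*e12


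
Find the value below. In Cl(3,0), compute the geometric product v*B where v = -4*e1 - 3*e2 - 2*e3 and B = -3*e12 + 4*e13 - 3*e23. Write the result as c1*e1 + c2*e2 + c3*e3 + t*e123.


vB has grade-1 (vector) and grade-3 (trivector) parts: vB = (v _| B) + (v ^ B).
Vector part <vB>_1:
  e1: -v2*b12 - v3*b13 = -(-3)*(-3) - (-2)*(4) = -1
  e2: v1*b12 - v3*b23 = (-4)*(-3) - (-2)*(-3) = 6
  e3: v1*b13 + v2*b23 = (-4)*(4) + (-3)*(-3) = -7
Trivector part <vB>_3:
  e123: v1*b23 - v2*b13 + v3*b12 = (-4)*(-3) - (-3)*(4) + (-2)*(-3) = 30
vB = -1*e1 + 6*e2 - 7*e3 + 30*e123


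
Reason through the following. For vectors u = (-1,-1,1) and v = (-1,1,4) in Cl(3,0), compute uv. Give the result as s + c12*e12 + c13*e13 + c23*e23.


In Cl(3,0): e_i^2 = 1, e_ie_j = -e_je_i for i != j.
Scalar part = u . v = (-1)*(-1) + (-1)*1 + 1*4
= 1 + (-1) + 4 = 4
e12 coeff = (-1)*1 - (-1)*(-1) = -1 - 1 = -2
e13 coeff = (-1)*4 - 1*(-1) = -4 - (-1) = -3
e23 coeff = (-1)*4 - 1*1 = -4 - 1 = -5
uv = 4 - 2*e12 - 3*e13 - 5*e23


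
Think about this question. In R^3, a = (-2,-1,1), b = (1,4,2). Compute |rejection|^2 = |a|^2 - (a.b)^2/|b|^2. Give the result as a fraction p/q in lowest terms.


|a|^2 = (-2)^2 + (-1)^2 + 1^2 = 6
|b|^2 = 1^2 + 4^2 + 2^2 = 21
a . b = (-2)*1 + (-1)*4 + 1*2 = -4
(a.b)^2 = (-4)^2 = 16
|rej|^2 = 6 - 16/21
= (126 - 16)/21
= 110/21
In lowest terms: 110/21


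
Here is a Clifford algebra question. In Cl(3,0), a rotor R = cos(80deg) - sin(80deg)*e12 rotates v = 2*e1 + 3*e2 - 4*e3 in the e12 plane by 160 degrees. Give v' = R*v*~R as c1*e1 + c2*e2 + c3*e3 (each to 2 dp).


Rotor R = cos(80deg) - sin(80deg)*e12
Rotation angle theta = 2 * 80 = 160 degrees in the e12 plane (e1 -> e2).
The component perpendicular to the plane (e3) is invariant: v'_3 = v3 = -4.00
cos(160deg) = -0.9397, sin(160deg) = 0.3420
v'_1 = v1*cos(theta) - v2*sin(theta) = 2*(-0.9397) - 3*0.3420 = -2.91
v'_2 = v1*sin(theta) + v2*cos(theta) = 2*0.3420 + 3*(-0.9397) = -2.14
v' = -2.91*e1 - 2.14*e2 - 4.00*e3


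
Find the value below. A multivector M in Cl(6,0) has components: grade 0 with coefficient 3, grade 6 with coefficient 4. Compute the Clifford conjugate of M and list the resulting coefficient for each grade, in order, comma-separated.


Clifford conjugate sign for grade k: (-1)^(k(k+1)/2)
Grade 0: (-1)^(0*1/2) = (-1)^0 = 1, coeff 3 -> 3
Grade 6: (-1)^(6*7/2) = (-1)^21 = -1, coeff 4 -> -4
Conjugated coefficients: 3, -4


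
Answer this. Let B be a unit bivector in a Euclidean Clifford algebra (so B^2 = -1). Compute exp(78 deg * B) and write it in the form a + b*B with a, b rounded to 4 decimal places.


For a unit bivector B with B^2 = -1, the exponential series gives
e^(theta*B) = cos(theta) + sin(theta)*B (the GA analogue of Euler's formula).
theta = 78 degrees = 1.361357 rad
cos(78 deg) = 0.2079
sin(78 deg) = 0.9781
exp(theta*B) = 0.2079 + 0.9781*B


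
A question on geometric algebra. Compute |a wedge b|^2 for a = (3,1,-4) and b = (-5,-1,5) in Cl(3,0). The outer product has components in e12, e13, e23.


a wedge b = (a1*b2 - a2*b1)*e12 + (a1*b3 - a3*b1)*e13 + (a2*b3 - a3*b2)*e23
e12 coeff: 3*(-1) - 1*(-5) = -3 - (-5) = 2
e13 coeff: 3*5 - (-4)*(-5) = 15 - 20 = -5
e23 coeff: 1*5 - (-4)*(-1) = 5 - 4 = 1
|a wedge b|^2 = 2^2 + (-5)^2 + 1^2
= 4 + 25 + 1
= 30


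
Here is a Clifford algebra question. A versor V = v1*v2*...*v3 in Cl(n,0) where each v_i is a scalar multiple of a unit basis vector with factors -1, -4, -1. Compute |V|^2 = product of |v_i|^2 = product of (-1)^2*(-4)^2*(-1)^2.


Each vector v_i has |v_i|^2 = s_i^2
Squared scales: (-1)^2 = 1, (-4)^2 = 16, (-1)^2 = 1
|V|^2 = 1 * 16 * 1
= 16


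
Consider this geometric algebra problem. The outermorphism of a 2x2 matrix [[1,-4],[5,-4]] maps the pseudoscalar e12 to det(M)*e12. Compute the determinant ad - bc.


The outermorphism of a linear map f sends e1^e2 to f(e1)^f(e2).
f(e1) = 1*e1 + 5*e2
f(e2) = -4*e1 - 4*e2
f(e1) ^ f(e2) = (1*e1 + 5*e2) ^ (-4*e1 - 4*e2)
= 1*(-4)*e12 + 5*(-4)*e21
= (-4 - (-20))*e12
= 16*e12
Coefficient = 16


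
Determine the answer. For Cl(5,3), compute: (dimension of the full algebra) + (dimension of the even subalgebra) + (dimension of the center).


n = 5 + 3 = 8
Total dim = 2^8 = 256
Even subalgebra dim = 2^7 = 128
n is even, so center dim = 1
Sum = 256 + 128 + 1 = 385


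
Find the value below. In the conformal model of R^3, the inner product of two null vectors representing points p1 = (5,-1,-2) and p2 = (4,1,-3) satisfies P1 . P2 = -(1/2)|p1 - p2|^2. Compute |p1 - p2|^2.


p1 - p2 = (1, -2, 1)
|p1 - p2|^2 = 1^2 + (-2)^2 + 1^2
= 1 + 4 + 1
= 6


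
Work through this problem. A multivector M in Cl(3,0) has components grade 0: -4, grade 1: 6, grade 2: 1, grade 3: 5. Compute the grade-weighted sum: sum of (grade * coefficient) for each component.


Grade-weighted sum = sum of grade_k * coefficient_k
0*(-4) = 0
1*6 = 6
2*1 = 2
3*5 = 15
Total = 0 + 6 + 2 + 15 = 23


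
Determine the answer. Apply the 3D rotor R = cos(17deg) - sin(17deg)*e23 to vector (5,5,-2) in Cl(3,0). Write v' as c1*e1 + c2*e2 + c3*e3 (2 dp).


Rotor R = cos(17deg) - sin(17deg)*e23
Rotation angle theta = 2 * 17 = 34 degrees in the e23 plane (e2 -> e3).
The component perpendicular to the plane (e1) is invariant: v'_1 = v1 = 5.00
cos(34deg) = 0.8290, sin(34deg) = 0.5592
v'_2 = v2*cos(theta) - v3*sin(theta) = 5*0.8290 - (-2)*0.5592 = 5.26
v'_3 = v2*sin(theta) + v3*cos(theta) = 5*0.5592 + (-2)*0.8290 = 1.14
v' = 5.00*e1 + 5.26*e2 + 1.14*e3


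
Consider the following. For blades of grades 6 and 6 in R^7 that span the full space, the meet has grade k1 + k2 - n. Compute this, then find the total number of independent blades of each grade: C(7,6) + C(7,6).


Meet grade = grade(A) + grade(B) - n
= 6 + 6 - 7 = 5
C(7,6) = 7
C(7,6) = 7
dim_A + dim_B = 7 + 7 = 14


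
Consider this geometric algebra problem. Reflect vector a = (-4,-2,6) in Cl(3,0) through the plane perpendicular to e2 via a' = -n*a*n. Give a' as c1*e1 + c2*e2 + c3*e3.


Reflection formula: a' = -n*a*n, with n = e2 (unit vector, n^2 = 1).
For reflection through hyperplane perp to e2:
The component along e2 flips sign, others stay.
a = (-4, -2, 6)
a' = (-4, 2, 6)
a' = -4*e1 + 2*e2 + 6*e3


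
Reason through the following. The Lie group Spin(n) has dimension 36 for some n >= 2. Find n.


dim Spin(n) = dim so(n) = n(n-1)/2.
Solve n(n-1)/2 = 36, i.e. n^2 - n - 72 = 0.
Discriminant = 1 + 8*36 = 289
n = (1 + sqrt(289))/2 = (1 + 17)/2 = 9


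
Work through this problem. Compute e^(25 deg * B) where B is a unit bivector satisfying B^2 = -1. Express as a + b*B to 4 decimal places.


For a unit bivector B with B^2 = -1, the exponential series gives
e^(theta*B) = cos(theta) + sin(theta)*B (the GA analogue of Euler's formula).
theta = 25 degrees = 0.436332 rad
cos(25 deg) = 0.9063
sin(25 deg) = 0.4226
exp(theta*B) = 0.9063 + 0.4226*B


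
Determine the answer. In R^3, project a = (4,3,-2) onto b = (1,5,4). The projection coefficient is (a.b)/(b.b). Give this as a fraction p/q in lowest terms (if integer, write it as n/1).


Projection coefficient = (a . b) / (b . b)
a . b = 4*1 + 3*5 + (-2)*4
= 4 + 15 + (-8) = 11
b . b = 1^2 + 5^2 + 4^2
= 1 + 25 + 16 = 42
Coefficient = 11/42
In lowest terms: 11/42


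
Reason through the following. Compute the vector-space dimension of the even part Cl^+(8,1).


Even subalgebra dimension = 2^(n-1)
n = 8 + 1 = 9
2^(9 - 1) = 2^8 = 256
Verification: sum of C(9,k) for even k = 1 + 36 + 126 + 84 + 9 = 256
Result = 256


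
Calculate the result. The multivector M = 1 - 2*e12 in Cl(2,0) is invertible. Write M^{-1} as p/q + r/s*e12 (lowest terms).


M = 1 - 2*e12, where e12^2 = -1.
Since M commutes with its reverse ~M = a - b*e12, M * ~M = a^2 - b^2*e12^2 = a^2 + b^2.
So M^{-1} = ~M / (a^2 + b^2) = (a - b*e12)/(a^2 + b^2).
a^2 + b^2 = 1 + 4 = 5
Scalar part = 1/5 = 1/5
Bivector coeff = 2/5 = 2/5
M^{-1} = 1/5 + 2/5*e12


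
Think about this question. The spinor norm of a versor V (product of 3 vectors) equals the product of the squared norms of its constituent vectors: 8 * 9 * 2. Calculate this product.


Spinor norm N(V) = |v1|^2 * |v2|^2 * ... * |v3|^2
= 8 * 9 * 2
Running product: 8, 72, 144
N(V) = 144


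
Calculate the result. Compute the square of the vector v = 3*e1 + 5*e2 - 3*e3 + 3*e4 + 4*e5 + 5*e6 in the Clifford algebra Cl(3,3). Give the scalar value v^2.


v^2 = sum of c_i^2 * e_i^2
Positive signature terms (e_i^2 = +1): 3^2 + 5^2 + (-3)^2 = 43
Negative signature terms (e_j^2 = -1): 3^2 + 4^2 + 5^2 = 50
v^2 = 43 - 50 = -7


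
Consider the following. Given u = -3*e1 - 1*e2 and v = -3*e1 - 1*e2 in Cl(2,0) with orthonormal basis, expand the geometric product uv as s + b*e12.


Expand: (-3*e1 - 1*e2)(-3*e1 - 1*e2)
= (-3)*(-3)*e1e1 + (-3)*(-1)*e1e2 + (-1)*(-3)*e2e1 + (-1)*(-1)*e2e2
Using e1^2 = e2^2 = 1, e2e1 = -e1e2:
Scalar part s = (-3)*(-3) + (-1)*(-1) = 9 + 1 = 10
Bivector part b = (-3)*(-1) - (-1)*(-3) = 3 - 3 = 0
uv = 10 + 0*e12


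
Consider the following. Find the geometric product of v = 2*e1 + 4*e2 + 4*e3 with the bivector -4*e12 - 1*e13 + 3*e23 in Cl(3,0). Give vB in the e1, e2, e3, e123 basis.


vB has grade-1 (vector) and grade-3 (trivector) parts: vB = (v _| B) + (v ^ B).
Vector part <vB>_1:
  e1: -v2*b12 - v3*b13 = -(4)*(-4) - (4)*(-1) = 20
  e2: v1*b12 - v3*b23 = (2)*(-4) - (4)*(3) = -20
  e3: v1*b13 + v2*b23 = (2)*(-1) + (4)*(3) = 10
Trivector part <vB>_3:
  e123: v1*b23 - v2*b13 + v3*b12 = (2)*(3) - (4)*(-1) + (4)*(-4) = -6
vB = 20*e1 - 20*e2 + 10*e3 - 6*e123


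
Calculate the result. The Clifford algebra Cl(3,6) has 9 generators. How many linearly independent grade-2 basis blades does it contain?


Number of grade-k basis blades in Cl(p,q) with n = p + q is C(n, k).
n = 3 + 6 = 9
C(9, 2) = 9! / (2! * 7!)
= 362880 / (2 * 5040)
= 36


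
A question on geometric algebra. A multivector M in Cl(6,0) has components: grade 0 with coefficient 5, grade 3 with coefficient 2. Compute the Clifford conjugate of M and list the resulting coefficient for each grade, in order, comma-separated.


Clifford conjugate sign for grade k: (-1)^(k(k+1)/2)
Grade 0: (-1)^(0*1/2) = (-1)^0 = 1, coeff 5 -> 5
Grade 3: (-1)^(3*4/2) = (-1)^6 = 1, coeff 2 -> 2
Conjugated coefficients: 5, 2


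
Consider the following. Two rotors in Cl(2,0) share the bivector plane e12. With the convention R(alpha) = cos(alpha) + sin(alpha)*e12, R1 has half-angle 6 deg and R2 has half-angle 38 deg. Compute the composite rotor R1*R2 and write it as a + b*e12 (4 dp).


Same-plane rotors commute and their half-angles add:
R1*R2 = cos(a1 + a2) + sin(a1 + a2)*e12.
a1 + a2 = 6 + 38 = 44 deg
cos(44 deg) = 0.7193
sin(44 deg) = 0.6947
R1*R2 = 0.7193 + 0.6947*e12


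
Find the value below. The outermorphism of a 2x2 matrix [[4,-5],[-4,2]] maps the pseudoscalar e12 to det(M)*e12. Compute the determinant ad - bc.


The outermorphism of a linear map f sends e1^e2 to f(e1)^f(e2).
f(e1) = 4*e1 - 4*e2
f(e2) = -5*e1 + 2*e2
f(e1) ^ f(e2) = (4*e1 - 4*e2) ^ (-5*e1 + 2*e2)
= 4*2*e12 + (-4)*(-5)*e21
= (8 - 20)*e12
= -12*e12
Coefficient = -12


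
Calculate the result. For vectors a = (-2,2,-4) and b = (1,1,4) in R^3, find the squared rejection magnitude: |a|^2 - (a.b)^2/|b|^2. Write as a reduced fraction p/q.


|a|^2 = (-2)^2 + 2^2 + (-4)^2 = 24
|b|^2 = 1^2 + 1^2 + 4^2 = 18
a . b = (-2)*1 + 2*1 + (-4)*4 = -16
(a.b)^2 = (-16)^2 = 256
|rej|^2 = 24 - 256/18
= (432 - 256)/18
= 176/18
In lowest terms: 88/9


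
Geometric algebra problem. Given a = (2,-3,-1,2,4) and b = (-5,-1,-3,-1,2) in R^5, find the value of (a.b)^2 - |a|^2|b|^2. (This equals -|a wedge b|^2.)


a . b = 2*(-5) + (-3)*(-1) + (-1)*(-3) + 2*(-1) + 4*2
= -10 + 3 + 3 + (-2) + 8 = 2
|a|^2 = 2^2 + (-3)^2 + (-1)^2 + 2^2 + 4^2 = 34
|b|^2 = (-5)^2 + (-1)^2 + (-3)^2 + (-1)^2 + 2^2 = 40
(a.b)^2 = 2^2 = 4
|a|^2 * |b|^2 = 34 * 40 = 1360
Result = 4 - 1360 = -1356


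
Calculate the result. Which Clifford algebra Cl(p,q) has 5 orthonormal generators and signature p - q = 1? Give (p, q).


We need p + q = 5 and p - q = 1.
Adding: 2p = 5 + 1 = 6, so p = 3.
Then q = 5 - 3 = 2.
(p, q) = (3, 2)


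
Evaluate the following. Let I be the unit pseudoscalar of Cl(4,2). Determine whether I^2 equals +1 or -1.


The pseudoscalar I = e1...e_n (product of all n generators) of Cl(p,q) satisfies I^2 = (-1)^(q + n(n-1)/2).
p = 4, q = 2, n = p + q = 6
n(n-1)/2 = 6 * 5 / 2 = 15
Exponent = q + n(n-1)/2 = 2 + 15 = 17
I^2 = (-1)^17 = -1


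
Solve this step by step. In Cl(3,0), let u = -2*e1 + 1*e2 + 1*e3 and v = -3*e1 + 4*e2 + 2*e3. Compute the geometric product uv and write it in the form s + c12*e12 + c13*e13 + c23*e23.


In Cl(3,0): e_i^2 = 1, e_ie_j = -e_je_i for i != j.
Scalar part = u . v = (-2)*(-3) + 1*4 + 1*2
= 6 + 4 + 2 = 12
e12 coeff = (-2)*4 - 1*(-3) = -8 - (-3) = -5
e13 coeff = (-2)*2 - 1*(-3) = -4 - (-3) = -1
e23 coeff = 1*2 - 1*4 = 2 - 4 = -2
uv = 12 - 5*e12 - 1*e13 - 2*e23


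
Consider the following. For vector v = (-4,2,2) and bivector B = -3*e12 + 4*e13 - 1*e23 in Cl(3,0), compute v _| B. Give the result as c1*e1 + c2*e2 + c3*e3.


Left contraction v _| B = <vB>_1 (grade-1 part of the geometric product vB).
Using e1_|e12 = e2, e2_|e12 = -e1, e1_|e13 = e3, e3_|e13 = -e1, e2_|e23 = e3, e3_|e23 = -e2:
e1 coeff: -v2*b12 - v3*b13 = -(2)*(-3) - (2)*(4) = -2
e2 coeff: v1*b12 - v3*b23 = (-4)*(-3) - (2)*(-1) = 14
e3 coeff: v1*b13 + v2*b23 = (-4)*(4) + (2)*(-1) = -18
v _| B = -2*e1 + 14*e2 - 18*e3
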